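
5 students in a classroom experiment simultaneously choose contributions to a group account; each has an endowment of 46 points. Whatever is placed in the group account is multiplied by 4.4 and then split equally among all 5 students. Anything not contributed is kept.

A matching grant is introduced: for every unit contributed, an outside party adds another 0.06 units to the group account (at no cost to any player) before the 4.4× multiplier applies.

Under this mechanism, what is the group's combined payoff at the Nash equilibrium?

The effective private return is 4.4 × 1.06 / 5 = 0.9328, which is still under 1, so the mechanism doesn't change anyone's dominant strategy: zero contribution.
Everyone keeps their endowment and the group total is 5 × 46 = 230.

230.00 points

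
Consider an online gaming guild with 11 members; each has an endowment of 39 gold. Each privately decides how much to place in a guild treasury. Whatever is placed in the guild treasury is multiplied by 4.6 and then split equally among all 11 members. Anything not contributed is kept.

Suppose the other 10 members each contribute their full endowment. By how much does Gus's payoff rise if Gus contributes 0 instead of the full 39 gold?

22.69 gold

Switching from a contribution of 39 to 0 lets Gus keep an extra 39 gold, but lowers the guild treasury by 39, which costs Gus their own share of that drop: 4.6/11 × 39 = 16.31.
Net gain = 39 − 16.31 = 22.69. The private return per contributed unit (0.4182) is below 1, so free-riding is indeed the best response regardless of what the others do.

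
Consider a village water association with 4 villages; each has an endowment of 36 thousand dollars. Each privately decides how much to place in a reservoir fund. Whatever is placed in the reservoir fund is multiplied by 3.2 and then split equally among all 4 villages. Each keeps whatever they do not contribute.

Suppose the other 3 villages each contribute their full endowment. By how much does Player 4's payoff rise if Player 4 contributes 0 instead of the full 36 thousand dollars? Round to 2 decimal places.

Switching from a contribution of 36 to 0 lets Player 4 keep an extra 36 thousand dollars, but lowers the reservoir fund by 36, which costs Player 4 their own share of that drop: 3.2/4 × 36 = 28.80.
Net gain = 36 − 28.80 = 7.20. The private return per contributed unit (0.8000) is below 1, so free-riding is indeed the best response regardless of what the others do.

7.20 thousand dollars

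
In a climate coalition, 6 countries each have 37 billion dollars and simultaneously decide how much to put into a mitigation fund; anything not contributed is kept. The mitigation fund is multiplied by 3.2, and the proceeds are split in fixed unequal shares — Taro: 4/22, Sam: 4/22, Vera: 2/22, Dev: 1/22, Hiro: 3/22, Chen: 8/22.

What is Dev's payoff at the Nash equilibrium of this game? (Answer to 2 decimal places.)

A player with share s gets back 3.2·s per unit contributed, so full contribution is dominant for anyone with s > 1/3.2 = 0.3125 and zero contribution is dominant for anyone below.
Only Chen (8/22) clears that bar, contributing 37; the remaining 5 contribute 0. Total contributed: 37.
Dev keeps 37 and receives 3.2 × 37 × 1/22 = 5.38 from the mitigation fund, for a payoff of 42.38.

42.38 billion dollars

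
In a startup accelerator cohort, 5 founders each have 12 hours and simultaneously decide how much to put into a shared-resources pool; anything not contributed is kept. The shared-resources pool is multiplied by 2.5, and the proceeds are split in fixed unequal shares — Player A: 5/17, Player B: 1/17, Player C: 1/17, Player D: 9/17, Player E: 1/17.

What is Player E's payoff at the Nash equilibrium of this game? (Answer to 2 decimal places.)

Player j's private return per contributed unit is 2.5 × (j's share). Contributing is weakly dominant for j when that share is at least 1/2.5 = 0.4000, and contributing 0 is dominant otherwise.
Only Player D (9/17) clears that bar, contributing 12; the remaining 4 contribute 0. Total contributed: 12.
Player E keeps 12 and receives 2.5 × 12 × 1/17 = 1.76 from the shared-resources pool, for a payoff of 13.76.

13.76 hours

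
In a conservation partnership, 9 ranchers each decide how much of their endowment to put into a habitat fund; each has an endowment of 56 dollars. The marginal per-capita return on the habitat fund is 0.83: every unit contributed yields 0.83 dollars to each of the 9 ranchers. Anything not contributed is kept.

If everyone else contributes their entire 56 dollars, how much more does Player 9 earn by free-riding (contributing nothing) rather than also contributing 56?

9.52 dollars

Switching from a contribution of 56 to 0 lets Player 9 keep an extra 56 dollars, but lowers the habitat fund by 56, which costs Player 9 their own share of that drop: 0.83 × 56 = 46.48.
Net gain = 56 − 46.48 = 9.52. The private return per contributed unit (0.83) is below 1, so free-riding is indeed the best response regardless of what the others do.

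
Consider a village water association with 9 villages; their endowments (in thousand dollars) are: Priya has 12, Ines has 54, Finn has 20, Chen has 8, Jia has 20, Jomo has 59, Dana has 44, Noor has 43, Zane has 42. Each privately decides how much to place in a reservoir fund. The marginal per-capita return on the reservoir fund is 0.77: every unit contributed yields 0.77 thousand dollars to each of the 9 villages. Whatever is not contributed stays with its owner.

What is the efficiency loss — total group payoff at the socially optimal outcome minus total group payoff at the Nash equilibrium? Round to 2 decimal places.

1790.86 thousand dollars

The private return per contributed unit is 0.77 < 1 for everyone, so the Nash equilibrium is zero contribution and the group total is Σ E_j = 12 + 54 + 20 + 8 + 20 + 59 + 44 + 43 + 42 = 302.
Each contributed unit returns 6.930 to the group, so the social optimum is full contribution by everyone: group total = 6.930 × 302 = 2092.86.
Efficiency loss = (6.930 − 1) × 302 = 1790.86.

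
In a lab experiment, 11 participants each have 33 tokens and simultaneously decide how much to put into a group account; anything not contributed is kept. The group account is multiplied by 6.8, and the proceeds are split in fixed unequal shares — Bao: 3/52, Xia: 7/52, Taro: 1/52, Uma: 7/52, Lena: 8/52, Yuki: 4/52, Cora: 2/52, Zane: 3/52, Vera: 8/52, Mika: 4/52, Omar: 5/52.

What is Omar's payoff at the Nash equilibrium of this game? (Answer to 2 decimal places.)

76.15 tokens

A player with share s gets back 6.8·s per unit contributed, so full contribution is dominant for anyone with s > 1/6.8 = 0.1471 and zero contribution is dominant for anyone below.
The shares above 0.1471 belong to Lena and Vera, contributing 33 each; the remaining 9 contribute 0. Total contributed: 66.
Omar keeps 33 and receives 6.8 × 66 × 5/52 = 43.15 from the group account, for a payoff of 76.15.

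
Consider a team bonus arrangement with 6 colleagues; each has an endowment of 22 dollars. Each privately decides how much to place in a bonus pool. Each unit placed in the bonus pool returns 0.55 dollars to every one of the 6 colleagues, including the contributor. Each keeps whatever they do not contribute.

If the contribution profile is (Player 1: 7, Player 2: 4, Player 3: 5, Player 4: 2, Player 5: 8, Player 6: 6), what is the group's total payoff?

205.60 dollars

Total contributed: 7 + 4 + 5 + 2 + 8 + 6 = 32; total kept: 6 × 22 − 32 = 100.
The bonus pool pays out 0.55 × 6 × 32 = 105.60 in aggregate.
Group total = 100 + 105.60 = 205.60.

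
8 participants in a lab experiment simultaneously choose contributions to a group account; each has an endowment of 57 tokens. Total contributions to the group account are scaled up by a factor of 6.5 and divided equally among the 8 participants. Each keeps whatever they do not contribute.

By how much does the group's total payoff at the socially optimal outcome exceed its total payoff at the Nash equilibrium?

Each contributed unit returns 6.5/8 = 0.8125 to its contributor — below 1 — so contributing 0 is dominant for every player. At the Nash equilibrium everyone keeps their 57, and the group total is 8 × 57 = 456.
Each contributed unit returns 6.500 to the group as a whole (0.8125 to each of 8 players), which exceeds 1, so the social optimum is full contribution: group total = 6.500 × 456 = 2964.00.
Efficiency loss = 2964.00 − 456 = 2508.00.

2508.00 tokens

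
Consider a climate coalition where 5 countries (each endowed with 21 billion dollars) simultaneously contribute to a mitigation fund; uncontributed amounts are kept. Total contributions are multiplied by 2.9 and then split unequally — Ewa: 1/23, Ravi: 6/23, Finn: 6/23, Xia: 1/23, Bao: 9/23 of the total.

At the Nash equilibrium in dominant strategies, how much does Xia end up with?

A player with share s gets back 2.9·s per unit contributed, so full contribution is dominant for anyone with s > 1/2.9 = 0.3448 and zero contribution is dominant for anyone below.
Only Bao (9/23) clears that bar, contributing 21; the remaining 4 contribute 0. Total contributed: 21.
Xia keeps 21 and receives 2.9 × 21 × 1/23 = 2.65 from the mitigation fund, for a payoff of 23.65.

23.65 billion dollars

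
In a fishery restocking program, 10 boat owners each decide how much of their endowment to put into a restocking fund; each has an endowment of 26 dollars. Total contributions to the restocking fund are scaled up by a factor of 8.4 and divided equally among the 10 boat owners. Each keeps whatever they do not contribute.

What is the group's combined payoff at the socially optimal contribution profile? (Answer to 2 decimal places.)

Each contributed unit returns 8.400 to the group as a whole (0.8400 to each of 10 players), which exceeds 1, so the social optimum is full contribution: group total = 8.400 × 260 = 2184.00.

2184.00 dollars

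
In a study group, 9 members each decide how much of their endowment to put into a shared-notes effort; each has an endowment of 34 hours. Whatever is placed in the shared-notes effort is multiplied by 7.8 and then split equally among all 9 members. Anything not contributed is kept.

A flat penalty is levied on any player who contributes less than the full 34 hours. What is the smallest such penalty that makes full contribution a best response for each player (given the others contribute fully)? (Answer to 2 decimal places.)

4.53 hours

Given the others contribute fully, the best deviation is to contribute 0 (any partial contribution still incurs the fine and gives up units whose private return 0.8667 is below 1).
Deviating from 34 to 0 saves 34 hours but forfeits the deviator's share of the drop in the shared-notes effort: 7.8/9 × 34 = 29.47.
So the deviation gain is 34 − 29.47 = 4.53, and the fine must be at least 4.53 hours to wipe it out.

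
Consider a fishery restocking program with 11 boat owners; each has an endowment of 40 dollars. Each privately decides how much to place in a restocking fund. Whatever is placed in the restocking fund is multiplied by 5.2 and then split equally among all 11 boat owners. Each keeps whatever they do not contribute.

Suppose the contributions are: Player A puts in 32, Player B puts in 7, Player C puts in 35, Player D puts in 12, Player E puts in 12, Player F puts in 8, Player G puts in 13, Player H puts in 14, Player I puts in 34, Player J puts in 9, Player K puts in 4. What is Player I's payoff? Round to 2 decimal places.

Total contributed: 32 + 7 + 35 + 12 + 12 + 8 + 13 + 14 + 34 + 9 + 4 = 180.
Each receives 5.2 × 180 / 11 = 85.09 from the restocking fund.
Player I keeps 40 − 34 = 6, so Player I's payoff is 6 + 85.09 = 91.09.

91.09 dollars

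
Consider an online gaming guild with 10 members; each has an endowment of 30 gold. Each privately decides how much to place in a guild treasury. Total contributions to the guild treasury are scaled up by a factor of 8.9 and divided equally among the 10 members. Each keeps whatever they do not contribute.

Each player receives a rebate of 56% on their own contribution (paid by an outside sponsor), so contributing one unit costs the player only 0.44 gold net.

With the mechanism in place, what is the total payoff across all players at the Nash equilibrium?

2838.00 gold

Under the mechanism each unit contributed yields (8.9/10) / 0.44 = 2.0227 back to its contributor per unit of net cost, which exceeds 1, making full contribution the dominant choice for everyone.
At the Nash equilibrium everyone contributes 30. Group total payoff = 10 × (30 × 0.56 + 8.9 × 30) = 2838.00.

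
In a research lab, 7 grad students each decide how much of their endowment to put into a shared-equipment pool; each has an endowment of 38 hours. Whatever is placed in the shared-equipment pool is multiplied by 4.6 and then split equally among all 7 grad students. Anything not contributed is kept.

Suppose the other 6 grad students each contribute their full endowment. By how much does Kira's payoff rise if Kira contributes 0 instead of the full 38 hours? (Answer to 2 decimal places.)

Switching from a contribution of 38 to 0 lets Kira keep an extra 38 hours, but lowers the shared-equipment pool by 38, which costs Kira their own share of that drop: 4.6/7 × 38 = 24.97.
Net gain = 38 − 24.97 = 13.03. The private return per contributed unit (0.6571) is below 1, so free-riding is indeed the best response regardless of what the others do.

13.03 hours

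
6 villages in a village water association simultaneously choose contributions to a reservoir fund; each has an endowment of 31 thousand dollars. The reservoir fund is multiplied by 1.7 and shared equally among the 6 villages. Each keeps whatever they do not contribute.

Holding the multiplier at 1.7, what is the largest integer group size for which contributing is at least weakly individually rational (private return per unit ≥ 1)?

1

Private return per unit is 1.7/(group size), which is ≥ 1 whenever the group size is ≤ 1.7.
The largest such integer is 1.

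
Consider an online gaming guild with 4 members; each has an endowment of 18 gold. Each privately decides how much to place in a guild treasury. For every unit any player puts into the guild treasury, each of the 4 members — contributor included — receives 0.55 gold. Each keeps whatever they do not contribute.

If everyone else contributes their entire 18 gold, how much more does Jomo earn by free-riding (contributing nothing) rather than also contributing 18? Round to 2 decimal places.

Switching from a contribution of 18 to 0 lets Jomo keep an extra 18 gold, but lowers the guild treasury by 18, which costs Jomo their own share of that drop: 0.55 × 18 = 9.90.
Net gain = 18 − 9.90 = 8.10. The private return per contributed unit (0.55) is below 1, so free-riding is indeed the best response regardless of what the others do.

8.10 gold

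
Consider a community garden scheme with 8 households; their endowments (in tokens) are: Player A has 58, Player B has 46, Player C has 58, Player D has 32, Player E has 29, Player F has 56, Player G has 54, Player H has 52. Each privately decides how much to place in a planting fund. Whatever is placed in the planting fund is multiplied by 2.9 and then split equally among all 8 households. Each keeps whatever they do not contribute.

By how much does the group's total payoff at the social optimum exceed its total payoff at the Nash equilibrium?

The private return per contributed unit is 2.9/8 = 0.3625 < 1 for every player regardless of endowment, so the Nash equilibrium is zero contribution and the group total is Σ E_j = 58 + 46 + 58 + 32 + 29 + 56 + 54 + 52 = 385.
Each contributed unit returns 2.900 to the group, so the social optimum is full contribution by everyone: group total = 2.900 × 385 = 1116.50.
Efficiency loss = (2.900 − 1) × 385 = 731.50.

731.50 tokens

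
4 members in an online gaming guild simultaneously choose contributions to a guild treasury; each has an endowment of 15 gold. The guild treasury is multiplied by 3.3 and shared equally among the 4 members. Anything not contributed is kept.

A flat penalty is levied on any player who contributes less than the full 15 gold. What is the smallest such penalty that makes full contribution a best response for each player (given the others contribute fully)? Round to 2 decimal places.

Given the others contribute fully, the best deviation is to contribute 0 (any partial contribution still incurs the fine and gives up units whose private return 0.8250 is below 1).
Deviating from 15 to 0 saves 15 gold but forfeits the deviator's share of the drop in the guild treasury: 3.3/4 × 15 = 12.37.
So the deviation gain is 15 − 12.37 = 2.63, and the fine must be at least 2.63 gold to wipe it out.

2.63 gold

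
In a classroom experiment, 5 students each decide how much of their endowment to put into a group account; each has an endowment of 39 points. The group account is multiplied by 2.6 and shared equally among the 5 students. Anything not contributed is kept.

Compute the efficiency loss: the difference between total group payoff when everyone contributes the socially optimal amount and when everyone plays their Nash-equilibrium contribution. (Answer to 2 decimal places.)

312.00 points

Each contributed unit returns 2.6/5 = 0.5200 to its contributor — below 1 — so contributing 0 is dominant for every player. At the Nash equilibrium everyone keeps their 39, and the group total is 5 × 39 = 195.
Each contributed unit returns 2.600 to the group as a whole (0.5200 to each of 5 players), which exceeds 1, so the social optimum is full contribution: group total = 2.600 × 195 = 507.00.
Efficiency loss = 507.00 − 195 = 312.00.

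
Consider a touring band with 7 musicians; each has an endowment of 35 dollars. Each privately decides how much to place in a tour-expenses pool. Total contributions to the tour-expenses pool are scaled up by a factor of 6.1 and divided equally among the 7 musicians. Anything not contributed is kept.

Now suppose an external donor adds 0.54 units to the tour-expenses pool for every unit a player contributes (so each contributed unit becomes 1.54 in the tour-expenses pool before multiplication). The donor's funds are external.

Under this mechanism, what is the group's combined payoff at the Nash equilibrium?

2301.53 dollars

Under the mechanism each unit contributed yields 6.1 × 1.54 / 7 = 1.3420 back to its contributor per unit of net cost, which exceeds 1, making full contribution the dominant choice for everyone.
At the Nash equilibrium everyone contributes 35. Group total payoff = 6.1 × 1.54 × 245 = 2301.53.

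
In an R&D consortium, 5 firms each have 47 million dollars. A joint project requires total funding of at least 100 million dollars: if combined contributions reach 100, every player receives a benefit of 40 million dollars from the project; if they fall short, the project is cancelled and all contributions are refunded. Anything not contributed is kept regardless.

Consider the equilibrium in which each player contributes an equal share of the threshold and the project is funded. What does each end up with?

67 million dollars

Equal share of the threshold: 100/5 = 20.
At this profile no one gains by cutting their contribution: any cut drops the total below 100, the project is cancelled, contributions are refunded, and the deviator ends with 47, which is less than 47 − 20 + 40 = 67. Contributing more than 20 just wastes the excess. So contributing exactly 20 is a best response.
Each player's payoff: 47 − 20 + 40 = 67.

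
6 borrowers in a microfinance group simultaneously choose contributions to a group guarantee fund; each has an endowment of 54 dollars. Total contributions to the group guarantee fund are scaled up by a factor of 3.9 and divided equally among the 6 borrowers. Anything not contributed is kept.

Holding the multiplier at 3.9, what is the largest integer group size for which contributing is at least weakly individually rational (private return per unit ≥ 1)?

Private return per unit is 3.9/(group size), which is ≥ 1 whenever the group size is ≤ 3.9.
The largest such integer is 3.

3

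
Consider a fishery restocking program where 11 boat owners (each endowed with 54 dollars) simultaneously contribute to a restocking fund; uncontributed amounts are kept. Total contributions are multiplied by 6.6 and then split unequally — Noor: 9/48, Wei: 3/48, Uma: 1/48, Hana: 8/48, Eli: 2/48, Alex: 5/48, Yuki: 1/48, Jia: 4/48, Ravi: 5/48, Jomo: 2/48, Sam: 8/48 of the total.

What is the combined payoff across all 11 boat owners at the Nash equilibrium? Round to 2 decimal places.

A player with share s gets back 6.6·s per unit contributed, so full contribution is dominant for anyone with s > 1/6.6 = 0.1515 and zero contribution is dominant for anyone below.
Noor, Hana and Sam are above the threshold, contributing 54 each; the remaining 8 contribute 0. Total contributed: 162.
The restocking fund pays out 6.6 × 162 = 1069.20 in total (split across the unequal shares, but the aggregate is all that matters for the group sum).
The 8 free-riders keep 54 each, adding 432. Group total = 432 + 1069.20 = 1501.20.

1501.20 dollars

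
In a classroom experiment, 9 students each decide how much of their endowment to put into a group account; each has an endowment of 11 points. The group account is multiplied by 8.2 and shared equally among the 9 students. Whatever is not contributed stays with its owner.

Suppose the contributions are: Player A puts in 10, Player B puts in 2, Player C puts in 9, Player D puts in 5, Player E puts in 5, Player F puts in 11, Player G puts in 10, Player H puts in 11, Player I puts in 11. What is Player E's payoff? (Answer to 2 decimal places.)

73.42 points

Total contributed: 10 + 2 + 9 + 5 + 5 + 11 + 10 + 11 + 11 = 74.
Each receives 8.2 × 74 / 9 = 67.42 from the group account.
Player E keeps 11 − 5 = 6, so Player E's payoff is 6 + 67.42 = 73.42.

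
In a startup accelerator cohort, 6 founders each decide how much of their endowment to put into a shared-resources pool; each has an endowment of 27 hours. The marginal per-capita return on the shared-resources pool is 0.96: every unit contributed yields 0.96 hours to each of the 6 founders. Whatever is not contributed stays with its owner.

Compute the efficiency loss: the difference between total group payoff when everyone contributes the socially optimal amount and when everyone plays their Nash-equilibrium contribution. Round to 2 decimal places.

771.12 hours

The private return per contributed unit is 0.96 < 1, so contributing 0 is dominant for every player. At the Nash equilibrium everyone keeps their 27, and the group total is 6 × 27 = 162.
Each contributed unit returns 5.760 to the group as a whole (0.96 to each of 6 players), which exceeds 1, so the social optimum is full contribution: group total = 5.760 × 162 = 933.12.
Efficiency loss = 933.12 − 162 = 771.12.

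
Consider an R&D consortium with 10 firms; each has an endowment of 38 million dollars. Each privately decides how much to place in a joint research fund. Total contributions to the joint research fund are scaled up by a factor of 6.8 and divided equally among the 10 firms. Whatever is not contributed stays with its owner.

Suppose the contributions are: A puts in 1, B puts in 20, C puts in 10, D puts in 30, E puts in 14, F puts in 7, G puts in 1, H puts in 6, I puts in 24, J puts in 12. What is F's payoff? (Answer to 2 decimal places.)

Total contributed: 1 + 20 + 10 + 30 + 14 + 7 + 1 + 6 + 24 + 12 = 125.
Each receives 6.8 × 125 / 10 = 85.00 from the joint research fund.
F keeps 38 − 7 = 31, so F's payoff is 31 + 85.00 = 116.00.

116.00 million dollars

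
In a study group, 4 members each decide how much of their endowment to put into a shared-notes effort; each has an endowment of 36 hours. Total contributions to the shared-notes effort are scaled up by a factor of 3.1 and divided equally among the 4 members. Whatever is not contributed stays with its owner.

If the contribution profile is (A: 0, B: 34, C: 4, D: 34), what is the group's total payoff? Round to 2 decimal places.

295.20 hours

Total contributed: 0 + 34 + 4 + 34 = 72; total kept: 4 × 36 − 72 = 72.
The shared-notes effort pays out 3.1 × 72 = 223.20 in aggregate.
Group total = 72 + 223.20 = 295.20.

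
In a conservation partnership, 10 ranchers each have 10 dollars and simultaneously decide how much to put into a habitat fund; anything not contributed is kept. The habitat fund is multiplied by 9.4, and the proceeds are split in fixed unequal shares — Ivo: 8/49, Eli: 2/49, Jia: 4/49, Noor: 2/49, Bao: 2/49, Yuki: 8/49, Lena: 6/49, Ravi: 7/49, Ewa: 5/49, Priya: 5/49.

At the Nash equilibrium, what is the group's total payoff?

A player with share s gets back 9.4·s per unit contributed, so full contribution is dominant for anyone with s > 1/9.4 = 0.1064 and zero contribution is dominant for anyone below.
Ivo, Yuki, Lena and Ravi clear that bar, contributing 10 each; the remaining 6 contribute 0. Total contributed: 40.
The habitat fund pays out 9.4 × 40 = 376.00 in total (split across the unequal shares, but the aggregate is all that matters for the group sum).
The 6 free-riders keep 10 each, adding 60. Group total = 60 + 376.00 = 436.00.

436.00 dollars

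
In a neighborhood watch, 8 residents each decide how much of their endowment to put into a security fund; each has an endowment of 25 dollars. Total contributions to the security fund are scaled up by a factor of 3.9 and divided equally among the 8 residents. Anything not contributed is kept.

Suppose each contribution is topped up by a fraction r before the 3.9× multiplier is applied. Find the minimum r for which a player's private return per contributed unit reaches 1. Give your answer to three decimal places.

1.051

With matching at rate r, one contributed unit becomes (1 + r) in the security fund and returns 3.9 × (1 + r) / 8 to the contributor.
Setting this equal to 1: 1 + r = 8/3.9 = 2.0513.
So the minimum matching rate is r = 2.0513 − 1 = 1.051.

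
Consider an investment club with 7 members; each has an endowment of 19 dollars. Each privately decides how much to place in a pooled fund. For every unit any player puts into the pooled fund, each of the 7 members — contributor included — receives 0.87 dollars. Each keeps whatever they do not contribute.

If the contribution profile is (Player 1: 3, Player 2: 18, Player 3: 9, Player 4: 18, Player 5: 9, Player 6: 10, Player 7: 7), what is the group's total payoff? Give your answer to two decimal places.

Total contributed: 3 + 18 + 9 + 18 + 9 + 10 + 7 = 74; total kept: 7 × 19 − 74 = 59.
The pooled fund pays out 0.87 × 7 × 74 = 450.66 in aggregate.
Group total = 59 + 450.66 = 509.66.

509.66 dollars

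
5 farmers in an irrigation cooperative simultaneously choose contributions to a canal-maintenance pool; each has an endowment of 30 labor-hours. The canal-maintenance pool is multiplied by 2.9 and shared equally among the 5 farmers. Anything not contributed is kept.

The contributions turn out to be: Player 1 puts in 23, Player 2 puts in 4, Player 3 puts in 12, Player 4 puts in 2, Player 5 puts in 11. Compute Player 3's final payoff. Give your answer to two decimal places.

48.16 labor-hours

Total contributed: 23 + 4 + 12 + 2 + 11 = 52.
Each receives 2.9 × 52 / 5 = 30.16 from the canal-maintenance pool.
Player 3 keeps 30 − 12 = 18, so Player 3's payoff is 18 + 30.16 = 48.16.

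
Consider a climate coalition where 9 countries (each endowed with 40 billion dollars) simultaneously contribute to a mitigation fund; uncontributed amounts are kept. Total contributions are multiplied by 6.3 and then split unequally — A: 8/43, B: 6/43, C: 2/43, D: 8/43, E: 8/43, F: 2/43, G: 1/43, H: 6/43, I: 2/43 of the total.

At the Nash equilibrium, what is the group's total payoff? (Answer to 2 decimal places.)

Player j's private return per contributed unit is 6.3 × (j's share). Contributing is weakly dominant for j when that share is at least 1/6.3 = 0.1587, and contributing 0 is dominant otherwise.
The shares above 0.1587 belong to A, D and E, contributing 40 each; the remaining 6 contribute 0. Total contributed: 120.
The mitigation fund pays out 6.3 × 120 = 756.00 in total (split across the unequal shares, but the aggregate is all that matters for the group sum).
The 6 free-riders keep 40 each, adding 240. Group total = 240 + 756.00 = 996.00.

996.00 billion dollars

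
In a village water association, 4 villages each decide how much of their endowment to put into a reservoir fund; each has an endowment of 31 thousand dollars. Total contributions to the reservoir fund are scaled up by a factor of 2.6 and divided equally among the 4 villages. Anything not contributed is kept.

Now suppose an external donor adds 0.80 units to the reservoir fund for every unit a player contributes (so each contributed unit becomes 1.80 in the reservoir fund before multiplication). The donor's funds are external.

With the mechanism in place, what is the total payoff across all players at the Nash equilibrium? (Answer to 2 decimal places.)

Under the mechanism each unit contributed yields 2.6 × 1.80 / 4 = 1.1700 back to its contributor per unit of net cost, which exceeds 1, making full contribution the dominant choice for everyone.
So the Nash equilibrium is full contribution by all 4; the group earns 2.6 × 1.80 × 124 = 580.32.

580.32 thousand dollars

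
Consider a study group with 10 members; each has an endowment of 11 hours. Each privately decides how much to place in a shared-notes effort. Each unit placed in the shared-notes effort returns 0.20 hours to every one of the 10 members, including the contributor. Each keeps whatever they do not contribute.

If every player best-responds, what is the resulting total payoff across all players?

110.00 hours

The private return per contributed unit is 0.20 < 1, so contributing 0 is dominant for every player. At the Nash equilibrium everyone keeps their 11, and the group total is 10 × 11 = 110.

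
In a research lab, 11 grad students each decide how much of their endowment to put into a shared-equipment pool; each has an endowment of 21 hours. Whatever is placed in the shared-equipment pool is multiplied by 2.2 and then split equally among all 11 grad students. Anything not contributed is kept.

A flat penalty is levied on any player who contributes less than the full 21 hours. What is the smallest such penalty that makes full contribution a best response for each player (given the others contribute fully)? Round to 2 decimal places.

16.80 hours

Given the others contribute fully, the best deviation is to contribute 0 (any partial contribution still incurs the fine and gives up units whose private return 0.2000 is below 1).
Deviating from 21 to 0 saves 21 hours but forfeits the deviator's share of the drop in the shared-equipment pool: 2.2/11 × 21 = 4.20.
So the deviation gain is 21 − 4.20 = 16.80, and the fine must be at least 16.80 hours to wipe it out.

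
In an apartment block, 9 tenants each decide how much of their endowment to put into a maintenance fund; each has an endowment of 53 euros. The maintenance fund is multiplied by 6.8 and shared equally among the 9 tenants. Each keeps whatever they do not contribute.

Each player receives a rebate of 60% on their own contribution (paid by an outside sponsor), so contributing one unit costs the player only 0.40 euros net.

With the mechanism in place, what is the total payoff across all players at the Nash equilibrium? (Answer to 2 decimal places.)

3529.80 euros

With the mechanism, a contributed unit returns (6.8/9) / 0.40 = 1.8889 per unit of net cost to the contributor — now above 1 — so contributing fully is weakly dominant for every player.
At the Nash equilibrium everyone contributes 53. Group total payoff = 9 × (53 × 0.60 + 6.8 × 53) = 3529.80.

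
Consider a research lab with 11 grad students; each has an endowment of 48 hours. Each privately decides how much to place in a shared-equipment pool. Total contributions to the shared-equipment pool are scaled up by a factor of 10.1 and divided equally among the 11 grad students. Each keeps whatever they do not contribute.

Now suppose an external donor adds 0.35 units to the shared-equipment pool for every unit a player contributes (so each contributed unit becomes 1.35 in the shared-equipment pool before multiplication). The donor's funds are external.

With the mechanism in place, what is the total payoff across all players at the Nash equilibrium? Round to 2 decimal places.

7199.28 hours

With the mechanism, a contributed unit returns 10.1 × 1.35 / 11 = 1.2395 per unit of net cost to the contributor — now above 1 — so contributing fully is weakly dominant for every player.
So the Nash equilibrium is full contribution by all 11; the group earns 10.1 × 1.35 × 528 = 7199.28.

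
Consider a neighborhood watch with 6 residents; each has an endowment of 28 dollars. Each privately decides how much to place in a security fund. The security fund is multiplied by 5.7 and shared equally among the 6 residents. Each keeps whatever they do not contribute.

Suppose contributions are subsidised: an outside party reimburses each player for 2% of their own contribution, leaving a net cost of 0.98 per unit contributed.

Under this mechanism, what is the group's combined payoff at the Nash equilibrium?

With the mechanism, a contributed unit returns (5.7/6) / 0.98 = 0.9694 per unit of net cost — still below 1 — so contributing 0 remains dominant for every player.
Everyone keeps their endowment and the group total is 6 × 28 = 168.

168.00 dollars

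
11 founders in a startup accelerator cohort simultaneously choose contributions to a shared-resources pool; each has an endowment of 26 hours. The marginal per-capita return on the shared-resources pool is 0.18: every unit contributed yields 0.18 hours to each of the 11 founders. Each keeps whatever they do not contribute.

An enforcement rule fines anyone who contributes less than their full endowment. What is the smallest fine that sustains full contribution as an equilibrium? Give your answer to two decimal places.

Given the others contribute fully, the best deviation is to contribute 0 (any partial contribution still incurs the fine and gives up units whose private return 0.18 is below 1).
Deviating from 26 to 0 saves 26 hours but forfeits the deviator's share of the drop in the shared-resources pool: 0.18 × 26 = 4.68.
So the deviation gain is 26 − 4.68 = 21.32, and the fine must be at least 21.32 hours to wipe it out.

21.32 hours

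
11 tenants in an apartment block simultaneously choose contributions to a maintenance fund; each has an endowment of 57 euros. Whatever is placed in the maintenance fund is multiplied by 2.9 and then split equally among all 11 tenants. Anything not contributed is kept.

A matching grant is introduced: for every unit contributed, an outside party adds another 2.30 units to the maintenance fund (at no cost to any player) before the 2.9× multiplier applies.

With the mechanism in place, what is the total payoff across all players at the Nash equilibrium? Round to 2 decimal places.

627.00 euros

Even with the mechanism, each unit contributed returns only 2.9 × 3.30 / 11 = 0.8700 per unit of net cost, so contributing nothing is still dominant.
Everyone keeps their endowment and the group total is 11 × 57 = 627.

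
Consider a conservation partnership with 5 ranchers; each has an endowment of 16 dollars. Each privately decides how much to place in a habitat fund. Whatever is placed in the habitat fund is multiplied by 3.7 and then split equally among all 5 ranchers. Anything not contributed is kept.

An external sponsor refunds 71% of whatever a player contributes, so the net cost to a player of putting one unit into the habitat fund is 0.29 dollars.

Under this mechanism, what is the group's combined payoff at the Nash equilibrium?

The effective private return per unit is now (3.7/5) / 0.29 = 2.5517 > 1, so every player's dominant strategy flips to full contribution.
At the Nash equilibrium everyone contributes 16. Group total payoff = 5 × (16 × 0.71 + 3.7 × 16) = 352.80.

352.80 dollars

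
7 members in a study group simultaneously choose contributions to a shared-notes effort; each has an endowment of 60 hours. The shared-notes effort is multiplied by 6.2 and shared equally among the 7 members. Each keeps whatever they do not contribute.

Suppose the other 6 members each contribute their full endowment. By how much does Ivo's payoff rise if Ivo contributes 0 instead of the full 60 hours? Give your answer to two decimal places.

6.86 hours

Switching from a contribution of 60 to 0 lets Ivo keep an extra 60 hours, but lowers the shared-notes effort by 60, which costs Ivo their own share of that drop: 6.2/7 × 60 = 53.14.
Net gain = 60 − 53.14 = 6.86. The private return per contributed unit (0.8857) is below 1, so free-riding is indeed the best response regardless of what the others do.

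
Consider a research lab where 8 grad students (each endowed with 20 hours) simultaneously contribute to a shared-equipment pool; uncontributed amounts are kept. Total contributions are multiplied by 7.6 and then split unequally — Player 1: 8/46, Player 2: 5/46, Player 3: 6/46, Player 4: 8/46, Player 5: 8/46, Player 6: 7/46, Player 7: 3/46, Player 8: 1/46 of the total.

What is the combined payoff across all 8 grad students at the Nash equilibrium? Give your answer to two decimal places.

688.00 hours

Player j's private return per contributed unit is 7.6 × (j's share). Contributing is weakly dominant for j when that share is at least 1/7.6 = 0.1316, and contributing 0 is dominant otherwise.
The shares above 0.1316 belong to Player 1, Player 4, Player 5 and Player 6, contributing 20 each; the remaining 4 contribute 0. Total contributed: 80.
The shared-equipment pool pays out 7.6 × 80 = 608.00 in total (split across the unequal shares, but the aggregate is all that matters for the group sum).
The 4 free-riders keep 20 each, adding 80. Group total = 80 + 608.00 = 688.00.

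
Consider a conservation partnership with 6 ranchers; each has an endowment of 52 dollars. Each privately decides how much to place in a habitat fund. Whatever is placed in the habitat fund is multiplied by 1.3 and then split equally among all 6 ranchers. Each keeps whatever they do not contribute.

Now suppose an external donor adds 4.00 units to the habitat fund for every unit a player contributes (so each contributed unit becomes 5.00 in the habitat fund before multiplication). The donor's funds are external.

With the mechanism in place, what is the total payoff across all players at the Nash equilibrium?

Under the mechanism each unit contributed yields 1.3 × 5.00 / 6 = 1.0833 back to its contributor per unit of net cost, which exceeds 1, making full contribution the dominant choice for everyone.
So the Nash equilibrium is full contribution by all 6; the group earns 1.3 × 5.00 × 312 = 2028.00.

2028.00 dollars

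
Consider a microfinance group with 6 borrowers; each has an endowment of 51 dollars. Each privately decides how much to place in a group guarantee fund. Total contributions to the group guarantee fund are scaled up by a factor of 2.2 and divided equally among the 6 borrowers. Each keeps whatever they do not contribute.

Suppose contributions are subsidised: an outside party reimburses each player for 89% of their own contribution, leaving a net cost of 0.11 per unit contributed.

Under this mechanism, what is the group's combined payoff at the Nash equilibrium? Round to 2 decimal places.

945.54 dollars

The effective private return per unit is now (2.2/6) / 0.11 = 3.3333 > 1, so every player's dominant strategy flips to full contribution.
So the Nash equilibrium is full contribution by all 6; the group earns 6 × (51 × 0.89 + 2.2 × 51) = 945.54.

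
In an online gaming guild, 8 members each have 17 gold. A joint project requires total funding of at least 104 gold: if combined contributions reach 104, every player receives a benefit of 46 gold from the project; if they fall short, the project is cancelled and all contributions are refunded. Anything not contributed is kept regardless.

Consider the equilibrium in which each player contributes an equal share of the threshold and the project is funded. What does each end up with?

Equal share of the threshold: 104/8 = 13.
At this profile no one gains by cutting their contribution: any cut drops the total below 104, the project is cancelled, contributions are refunded, and the deviator ends with 17, which is less than 17 − 13 + 46 = 50. Contributing more than 13 just wastes the excess. So contributing exactly 13 is a best response.
Each player's payoff: 17 − 13 + 46 = 50.

50 gold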